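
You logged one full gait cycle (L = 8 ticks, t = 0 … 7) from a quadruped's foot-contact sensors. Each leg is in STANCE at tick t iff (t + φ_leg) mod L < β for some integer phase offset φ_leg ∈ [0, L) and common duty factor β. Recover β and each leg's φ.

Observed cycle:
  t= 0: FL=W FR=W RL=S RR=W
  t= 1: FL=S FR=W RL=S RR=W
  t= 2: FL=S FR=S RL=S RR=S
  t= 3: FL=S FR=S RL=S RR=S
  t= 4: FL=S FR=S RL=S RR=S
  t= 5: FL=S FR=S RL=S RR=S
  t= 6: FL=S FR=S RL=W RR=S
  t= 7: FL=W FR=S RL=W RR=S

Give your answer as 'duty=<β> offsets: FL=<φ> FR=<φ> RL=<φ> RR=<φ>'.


duty=6 offsets: FL=7 FR=6 RL=0 RR=6

duty β = stance ticks per leg = 6
FL: stance ticks = 6; W→S at t=1 → φ=7
FR: stance ticks = 6; W→S at t=2 → φ=6
RL: stance ticks = 6; W→S at t=0 → φ=0
RR: stance ticks = 6; W→S at t=2 → φ=6


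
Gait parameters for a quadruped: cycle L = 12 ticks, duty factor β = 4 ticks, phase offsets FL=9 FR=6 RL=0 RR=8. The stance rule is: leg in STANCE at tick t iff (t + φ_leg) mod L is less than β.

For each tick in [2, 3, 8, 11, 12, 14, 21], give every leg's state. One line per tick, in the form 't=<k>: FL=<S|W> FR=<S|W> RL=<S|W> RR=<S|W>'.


t=2: phase=(11,8,2,10) vs β=4 → FL=W FR=W RL=S RR=W
t=3: phase=(0,9,3,11) vs β=4 → FL=S FR=W RL=S RR=W
t=8: phase=(5,2,8,4) vs β=4 → FL=W FR=S RL=W RR=W
t=11: phase=(8,5,11,7) vs β=4 → FL=W FR=W RL=W RR=W
t=12: phase=(9,6,0,8) vs β=4 → FL=W FR=W RL=S RR=W
t=14: phase=(11,8,2,10) vs β=4 → FL=W FR=W RL=S RR=W
t=21: phase=(6,3,9,5) vs β=4 → FL=W FR=S RL=W RR=W

t=2: FL=W FR=W RL=S RR=W
t=3: FL=S FR=W RL=S RR=W
t=8: FL=W FR=S RL=W RR=W
t=11: FL=W FR=W RL=W RR=W
t=12: FL=W FR=W RL=S RR=W
t=14: FL=W FR=W RL=S RR=W
t=21: FL=W FR=S RL=W RR=W


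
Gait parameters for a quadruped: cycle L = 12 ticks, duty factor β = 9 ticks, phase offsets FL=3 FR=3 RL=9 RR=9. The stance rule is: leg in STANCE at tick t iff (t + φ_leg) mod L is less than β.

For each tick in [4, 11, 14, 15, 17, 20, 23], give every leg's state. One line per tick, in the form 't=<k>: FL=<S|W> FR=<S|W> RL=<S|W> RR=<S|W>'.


t=4: FL=S FR=S RL=S RR=S
t=11: FL=S FR=S RL=S RR=S
t=14: FL=S FR=S RL=W RR=W
t=15: FL=S FR=S RL=S RR=S
t=17: FL=S FR=S RL=S RR=S
t=20: FL=W FR=W RL=S RR=S
t=23: FL=S FR=S RL=S RR=S

t=4: phase=(7,7,1,1) vs β=9 → FL=S FR=S RL=S RR=S
t=11: phase=(2,2,8,8) vs β=9 → FL=S FR=S RL=S RR=S
t=14: phase=(5,5,11,11) vs β=9 → FL=S FR=S RL=W RR=W
t=15: phase=(6,6,0,0) vs β=9 → FL=S FR=S RL=S RR=S
t=17: phase=(8,8,2,2) vs β=9 → FL=S FR=S RL=S RR=S
t=20: phase=(11,11,5,5) vs β=9 → FL=W FR=W RL=S RR=S
t=23: phase=(2,2,8,8) vs β=9 → FL=S FR=S RL=S RR=S


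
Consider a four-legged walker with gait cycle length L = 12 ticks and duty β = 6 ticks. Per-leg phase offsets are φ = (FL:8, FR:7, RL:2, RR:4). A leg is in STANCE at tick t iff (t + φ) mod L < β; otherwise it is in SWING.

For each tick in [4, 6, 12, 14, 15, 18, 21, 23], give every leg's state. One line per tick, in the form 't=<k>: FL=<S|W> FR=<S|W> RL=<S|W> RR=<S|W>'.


t=4: phase=(0,11,6,8) vs β=6 → FL=S FR=W RL=W RR=W
t=6: phase=(2,1,8,10) vs β=6 → FL=S FR=S RL=W RR=W
t=12: phase=(8,7,2,4) vs β=6 → FL=W FR=W RL=S RR=S
t=14: phase=(10,9,4,6) vs β=6 → FL=W FR=W RL=S RR=W
t=15: phase=(11,10,5,7) vs β=6 → FL=W FR=W RL=S RR=W
t=18: phase=(2,1,8,10) vs β=6 → FL=S FR=S RL=W RR=W
t=21: phase=(5,4,11,1) vs β=6 → FL=S FR=S RL=W RR=S
t=23: phase=(7,6,1,3) vs β=6 → FL=W FR=W RL=S RR=S

t=4: FL=S FR=W RL=W RR=W
t=6: FL=S FR=S RL=W RR=W
t=12: FL=W FR=W RL=S RR=S
t=14: FL=W FR=W RL=S RR=W
t=15: FL=W FR=W RL=S RR=W
t=18: FL=S FR=S RL=W RR=W
t=21: FL=S FR=S RL=W RR=S
t=23: FL=W FR=W RL=S RR=S


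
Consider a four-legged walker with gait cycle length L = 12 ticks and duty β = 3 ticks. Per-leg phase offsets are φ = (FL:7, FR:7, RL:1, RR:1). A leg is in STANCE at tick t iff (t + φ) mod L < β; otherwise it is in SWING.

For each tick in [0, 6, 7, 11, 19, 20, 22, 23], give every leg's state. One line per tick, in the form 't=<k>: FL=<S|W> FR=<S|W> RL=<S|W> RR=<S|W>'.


t=0: phase=(7,7,1,1) vs β=3 → FL=W FR=W RL=S RR=S
t=6: phase=(1,1,7,7) vs β=3 → FL=S FR=S RL=W RR=W
t=7: phase=(2,2,8,8) vs β=3 → FL=S FR=S RL=W RR=W
t=11: phase=(6,6,0,0) vs β=3 → FL=W FR=W RL=S RR=S
t=19: phase=(2,2,8,8) vs β=3 → FL=S FR=S RL=W RR=W
t=20: phase=(3,3,9,9) vs β=3 → FL=W FR=W RL=W RR=W
t=22: phase=(5,5,11,11) vs β=3 → FL=W FR=W RL=W RR=W
t=23: phase=(6,6,0,0) vs β=3 → FL=W FR=W RL=S RR=S

t=0: FL=W FR=W RL=S RR=S
t=6: FL=S FR=S RL=W RR=W
t=7: FL=S FR=S RL=W RR=W
t=11: FL=W FR=W RL=S RR=S
t=19: FL=S FR=S RL=W RR=W
t=20: FL=W FR=W RL=W RR=W
t=22: FL=W FR=W RL=W RR=W
t=23: FL=W FR=W RL=S RR=S


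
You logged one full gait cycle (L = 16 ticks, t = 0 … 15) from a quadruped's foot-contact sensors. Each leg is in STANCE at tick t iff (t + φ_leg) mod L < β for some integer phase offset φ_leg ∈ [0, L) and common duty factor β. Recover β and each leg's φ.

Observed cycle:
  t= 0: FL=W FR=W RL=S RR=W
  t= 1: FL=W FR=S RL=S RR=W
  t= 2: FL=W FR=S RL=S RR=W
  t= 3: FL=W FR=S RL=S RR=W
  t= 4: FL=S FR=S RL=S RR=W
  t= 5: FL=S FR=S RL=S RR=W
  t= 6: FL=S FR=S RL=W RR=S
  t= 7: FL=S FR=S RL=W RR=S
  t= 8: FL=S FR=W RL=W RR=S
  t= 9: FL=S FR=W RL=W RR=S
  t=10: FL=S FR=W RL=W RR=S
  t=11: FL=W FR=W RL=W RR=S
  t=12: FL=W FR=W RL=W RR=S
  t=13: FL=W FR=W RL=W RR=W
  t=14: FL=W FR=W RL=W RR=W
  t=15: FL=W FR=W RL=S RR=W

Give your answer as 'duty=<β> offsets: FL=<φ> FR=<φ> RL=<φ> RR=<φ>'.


duty=7 offsets: FL=12 FR=15 RL=1 RR=10

duty β = stance ticks per leg = 7
FL: stance ticks = 7; W→S at t=4 → φ=12
FR: stance ticks = 7; W→S at t=1 → φ=15
RL: stance ticks = 7; W→S at t=15 → φ=1
RR: stance ticks = 7; W→S at t=6 → φ=10


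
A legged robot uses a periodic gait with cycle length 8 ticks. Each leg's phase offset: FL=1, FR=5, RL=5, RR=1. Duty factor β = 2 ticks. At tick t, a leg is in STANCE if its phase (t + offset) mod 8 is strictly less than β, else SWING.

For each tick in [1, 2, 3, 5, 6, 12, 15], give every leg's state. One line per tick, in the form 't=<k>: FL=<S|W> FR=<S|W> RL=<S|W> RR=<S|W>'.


t=1: FL=W FR=W RL=W RR=W
t=2: FL=W FR=W RL=W RR=W
t=3: FL=W FR=S RL=S RR=W
t=5: FL=W FR=W RL=W RR=W
t=6: FL=W FR=W RL=W RR=W
t=12: FL=W FR=S RL=S RR=W
t=15: FL=S FR=W RL=W RR=S

t=1: phase=(2,6,6,2) vs β=2 → FL=W FR=W RL=W RR=W
t=2: phase=(3,7,7,3) vs β=2 → FL=W FR=W RL=W RR=W
t=3: phase=(4,0,0,4) vs β=2 → FL=W FR=S RL=S RR=W
t=5: phase=(6,2,2,6) vs β=2 → FL=W FR=W RL=W RR=W
t=6: phase=(7,3,3,7) vs β=2 → FL=W FR=W RL=W RR=W
t=12: phase=(5,1,1,5) vs β=2 → FL=W FR=S RL=S RR=W
t=15: phase=(0,4,4,0) vs β=2 → FL=S FR=W RL=W RR=S


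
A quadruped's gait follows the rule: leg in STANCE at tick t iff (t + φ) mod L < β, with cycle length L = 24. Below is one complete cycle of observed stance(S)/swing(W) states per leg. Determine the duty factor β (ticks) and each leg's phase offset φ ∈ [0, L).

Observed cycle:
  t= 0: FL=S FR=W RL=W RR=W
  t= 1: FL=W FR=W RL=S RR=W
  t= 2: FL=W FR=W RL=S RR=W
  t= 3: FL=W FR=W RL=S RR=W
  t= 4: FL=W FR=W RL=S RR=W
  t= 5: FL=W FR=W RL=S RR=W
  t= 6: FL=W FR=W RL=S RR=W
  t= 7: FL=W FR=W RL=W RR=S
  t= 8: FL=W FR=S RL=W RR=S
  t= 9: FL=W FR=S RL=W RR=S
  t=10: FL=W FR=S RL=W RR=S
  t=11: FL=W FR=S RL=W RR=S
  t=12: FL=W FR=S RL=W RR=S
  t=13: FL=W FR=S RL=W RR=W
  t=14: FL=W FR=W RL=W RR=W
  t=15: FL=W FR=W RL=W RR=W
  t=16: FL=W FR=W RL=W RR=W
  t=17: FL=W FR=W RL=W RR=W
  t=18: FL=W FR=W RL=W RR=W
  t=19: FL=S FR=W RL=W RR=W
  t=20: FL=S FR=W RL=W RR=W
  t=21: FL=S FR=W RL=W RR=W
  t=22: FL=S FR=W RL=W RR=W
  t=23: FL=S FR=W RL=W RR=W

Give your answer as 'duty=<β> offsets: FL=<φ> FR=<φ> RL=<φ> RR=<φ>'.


duty=6 offsets: FL=5 FR=16 RL=23 RR=17

duty β = stance ticks per leg = 6
FL: stance ticks = 6; W→S at t=19 → φ=5
FR: stance ticks = 6; W→S at t=8 → φ=16
RL: stance ticks = 6; W→S at t=1 → φ=23
RR: stance ticks = 6; W→S at t=7 → φ=17


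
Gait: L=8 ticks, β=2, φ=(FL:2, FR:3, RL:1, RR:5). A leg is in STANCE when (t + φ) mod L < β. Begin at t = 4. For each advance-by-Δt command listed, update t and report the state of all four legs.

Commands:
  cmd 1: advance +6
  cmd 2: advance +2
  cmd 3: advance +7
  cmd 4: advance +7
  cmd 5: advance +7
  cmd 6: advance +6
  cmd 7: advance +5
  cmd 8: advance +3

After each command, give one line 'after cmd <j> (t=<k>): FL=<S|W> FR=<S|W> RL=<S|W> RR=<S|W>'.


start t=4: FL=W FR=W RL=W RR=S
cmd 1: advance +6 → t=10, phase=(4,5,3,7) → FL=W FR=W RL=W RR=W
cmd 2: advance +2 → t=12, phase=(6,7,5,1) → FL=W FR=W RL=W RR=S
cmd 3: advance +7 → t=19, phase=(5,6,4,0) → FL=W FR=W RL=W RR=S
cmd 4: advance +7 → t=26, phase=(4,5,3,7) → FL=W FR=W RL=W RR=W
cmd 5: advance +7 → t=33, phase=(3,4,2,6) → FL=W FR=W RL=W RR=W
cmd 6: advance +6 → t=39, phase=(1,2,0,4) → FL=S FR=W RL=S RR=W
cmd 7: advance +5 → t=44, phase=(6,7,5,1) → FL=W FR=W RL=W RR=S
cmd 8: advance +3 → t=47, phase=(1,2,0,4) → FL=S FR=W RL=S RR=W

after cmd 1 (t=10): FL=W FR=W RL=W RR=W
after cmd 2 (t=12): FL=W FR=W RL=W RR=S
after cmd 3 (t=19): FL=W FR=W RL=W RR=S
after cmd 4 (t=26): FL=W FR=W RL=W RR=W
after cmd 5 (t=33): FL=W FR=W RL=W RR=W
after cmd 6 (t=39): FL=S FR=W RL=S RR=W
after cmd 7 (t=44): FL=W FR=W RL=W RR=S
after cmd 8 (t=47): FL=S FR=W RL=S RR=W


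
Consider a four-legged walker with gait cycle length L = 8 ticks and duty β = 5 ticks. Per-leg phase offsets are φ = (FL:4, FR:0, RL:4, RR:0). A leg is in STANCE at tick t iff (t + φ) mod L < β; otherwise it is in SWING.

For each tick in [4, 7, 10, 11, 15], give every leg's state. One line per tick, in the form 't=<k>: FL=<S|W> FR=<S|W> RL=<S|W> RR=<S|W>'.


t=4: FL=S FR=S RL=S RR=S
t=7: FL=S FR=W RL=S RR=W
t=10: FL=W FR=S RL=W RR=S
t=11: FL=W FR=S RL=W RR=S
t=15: FL=S FR=W RL=S RR=W

t=4: phase=(0,4,0,4) vs β=5 → FL=S FR=S RL=S RR=S
t=7: phase=(3,7,3,7) vs β=5 → FL=S FR=W RL=S RR=W
t=10: phase=(6,2,6,2) vs β=5 → FL=W FR=S RL=W RR=S
t=11: phase=(7,3,7,3) vs β=5 → FL=W FR=S RL=W RR=S
t=15: phase=(3,7,3,7) vs β=5 → FL=S FR=W RL=S RR=W


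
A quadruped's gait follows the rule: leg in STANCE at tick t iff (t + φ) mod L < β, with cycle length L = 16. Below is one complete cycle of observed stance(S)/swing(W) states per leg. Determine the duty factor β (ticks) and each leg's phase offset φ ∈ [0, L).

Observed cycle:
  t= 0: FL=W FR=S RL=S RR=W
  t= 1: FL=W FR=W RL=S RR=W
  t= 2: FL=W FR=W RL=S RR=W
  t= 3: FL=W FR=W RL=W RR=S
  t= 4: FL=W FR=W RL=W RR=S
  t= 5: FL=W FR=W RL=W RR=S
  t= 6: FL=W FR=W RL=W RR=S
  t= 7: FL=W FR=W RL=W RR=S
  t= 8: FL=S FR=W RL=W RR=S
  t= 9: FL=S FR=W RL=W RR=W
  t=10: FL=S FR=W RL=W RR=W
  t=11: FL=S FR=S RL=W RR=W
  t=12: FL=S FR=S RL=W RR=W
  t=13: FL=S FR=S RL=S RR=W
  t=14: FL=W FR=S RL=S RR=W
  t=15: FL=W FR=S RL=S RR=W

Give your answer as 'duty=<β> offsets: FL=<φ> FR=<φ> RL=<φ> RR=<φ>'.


duty β = stance ticks per leg = 6
FL: stance ticks = 6; W→S at t=8 → φ=8
FR: stance ticks = 6; W→S at t=11 → φ=5
RL: stance ticks = 6; W→S at t=13 → φ=3
RR: stance ticks = 6; W→S at t=3 → φ=13

duty=6 offsets: FL=8 FR=5 RL=3 RR=13


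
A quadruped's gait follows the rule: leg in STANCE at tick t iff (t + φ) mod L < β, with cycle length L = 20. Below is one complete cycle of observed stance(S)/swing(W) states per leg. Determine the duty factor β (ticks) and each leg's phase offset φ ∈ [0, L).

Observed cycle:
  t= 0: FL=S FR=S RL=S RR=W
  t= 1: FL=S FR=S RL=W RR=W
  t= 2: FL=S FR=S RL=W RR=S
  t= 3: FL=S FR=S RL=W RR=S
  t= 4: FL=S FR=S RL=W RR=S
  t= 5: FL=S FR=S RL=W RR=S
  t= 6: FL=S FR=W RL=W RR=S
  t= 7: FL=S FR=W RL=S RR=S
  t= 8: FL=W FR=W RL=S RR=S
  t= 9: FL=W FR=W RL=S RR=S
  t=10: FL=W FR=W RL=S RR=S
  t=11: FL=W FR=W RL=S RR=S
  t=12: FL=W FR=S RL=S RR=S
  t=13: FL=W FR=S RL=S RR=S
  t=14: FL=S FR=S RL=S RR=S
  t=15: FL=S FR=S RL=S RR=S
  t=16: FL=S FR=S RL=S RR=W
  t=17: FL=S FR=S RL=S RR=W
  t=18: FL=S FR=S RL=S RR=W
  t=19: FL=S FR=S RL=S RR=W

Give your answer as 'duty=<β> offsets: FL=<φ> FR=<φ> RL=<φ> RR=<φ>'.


duty=14 offsets: FL=6 FR=8 RL=13 RR=18

duty β = stance ticks per leg = 14
FL: stance ticks = 14; W→S at t=14 → φ=6
FR: stance ticks = 14; W→S at t=12 → φ=8
RL: stance ticks = 14; W→S at t=7 → φ=13
RR: stance ticks = 14; W→S at t=2 → φ=18


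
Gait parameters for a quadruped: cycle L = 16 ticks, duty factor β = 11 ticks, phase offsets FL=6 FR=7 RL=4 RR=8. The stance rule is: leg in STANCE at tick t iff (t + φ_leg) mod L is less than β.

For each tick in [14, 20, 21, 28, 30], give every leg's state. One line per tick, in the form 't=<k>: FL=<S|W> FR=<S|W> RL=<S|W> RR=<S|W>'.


t=14: phase=(4,5,2,6) vs β=11 → FL=S FR=S RL=S RR=S
t=20: phase=(10,11,8,12) vs β=11 → FL=S FR=W RL=S RR=W
t=21: phase=(11,12,9,13) vs β=11 → FL=W FR=W RL=S RR=W
t=28: phase=(2,3,0,4) vs β=11 → FL=S FR=S RL=S RR=S
t=30: phase=(4,5,2,6) vs β=11 → FL=S FR=S RL=S RR=S

t=14: FL=S FR=S RL=S RR=S
t=20: FL=S FR=W RL=S RR=W
t=21: FL=W FR=W RL=S RR=W
t=28: FL=S FR=S RL=S RR=S
t=30: FL=S FR=S RL=S RR=S


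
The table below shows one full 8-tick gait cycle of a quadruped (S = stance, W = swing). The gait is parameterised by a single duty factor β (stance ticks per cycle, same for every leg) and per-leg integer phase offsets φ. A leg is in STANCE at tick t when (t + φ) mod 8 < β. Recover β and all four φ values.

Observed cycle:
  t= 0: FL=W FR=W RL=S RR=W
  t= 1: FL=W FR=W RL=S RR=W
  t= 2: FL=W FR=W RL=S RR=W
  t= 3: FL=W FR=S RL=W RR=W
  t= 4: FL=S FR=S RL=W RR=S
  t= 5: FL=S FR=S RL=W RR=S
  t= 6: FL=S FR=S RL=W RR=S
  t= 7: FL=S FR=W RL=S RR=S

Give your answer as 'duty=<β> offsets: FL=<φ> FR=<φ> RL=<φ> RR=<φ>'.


duty β = stance ticks per leg = 4
FL: stance ticks = 4; W→S at t=4 → φ=4
FR: stance ticks = 4; W→S at t=3 → φ=5
RL: stance ticks = 4; W→S at t=7 → φ=1
RR: stance ticks = 4; W→S at t=4 → φ=4

duty=4 offsets: FL=4 FR=5 RL=1 RR=4


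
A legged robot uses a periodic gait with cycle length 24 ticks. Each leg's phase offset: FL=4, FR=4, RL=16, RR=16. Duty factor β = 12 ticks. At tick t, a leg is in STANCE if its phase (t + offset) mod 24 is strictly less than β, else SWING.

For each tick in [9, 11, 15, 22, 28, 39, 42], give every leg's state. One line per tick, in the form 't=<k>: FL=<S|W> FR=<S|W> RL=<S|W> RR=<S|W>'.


t=9: FL=W FR=W RL=S RR=S
t=11: FL=W FR=W RL=S RR=S
t=15: FL=W FR=W RL=S RR=S
t=22: FL=S FR=S RL=W RR=W
t=28: FL=S FR=S RL=W RR=W
t=39: FL=W FR=W RL=S RR=S
t=42: FL=W FR=W RL=S RR=S

t=9: phase=(13,13,1,1) vs β=12 → FL=W FR=W RL=S RR=S
t=11: phase=(15,15,3,3) vs β=12 → FL=W FR=W RL=S RR=S
t=15: phase=(19,19,7,7) vs β=12 → FL=W FR=W RL=S RR=S
t=22: phase=(2,2,14,14) vs β=12 → FL=S FR=S RL=W RR=W
t=28: phase=(8,8,20,20) vs β=12 → FL=S FR=S RL=W RR=W
t=39: phase=(19,19,7,7) vs β=12 → FL=W FR=W RL=S RR=S
t=42: phase=(22,22,10,10) vs β=12 → FL=W FR=W RL=S RR=S


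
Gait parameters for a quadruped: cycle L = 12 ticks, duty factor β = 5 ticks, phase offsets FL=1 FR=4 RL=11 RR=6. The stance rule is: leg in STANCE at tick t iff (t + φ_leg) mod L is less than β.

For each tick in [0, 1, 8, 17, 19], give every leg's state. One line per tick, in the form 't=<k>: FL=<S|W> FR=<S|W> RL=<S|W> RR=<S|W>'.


t=0: FL=S FR=S RL=W RR=W
t=1: FL=S FR=W RL=S RR=W
t=8: FL=W FR=S RL=W RR=S
t=17: FL=W FR=W RL=S RR=W
t=19: FL=W FR=W RL=W RR=S

t=0: phase=(1,4,11,6) vs β=5 → FL=S FR=S RL=W RR=W
t=1: phase=(2,5,0,7) vs β=5 → FL=S FR=W RL=S RR=W
t=8: phase=(9,0,7,2) vs β=5 → FL=W FR=S RL=W RR=S
t=17: phase=(6,9,4,11) vs β=5 → FL=W FR=W RL=S RR=W
t=19: phase=(8,11,6,1) vs β=5 → FL=W FR=W RL=W RR=S


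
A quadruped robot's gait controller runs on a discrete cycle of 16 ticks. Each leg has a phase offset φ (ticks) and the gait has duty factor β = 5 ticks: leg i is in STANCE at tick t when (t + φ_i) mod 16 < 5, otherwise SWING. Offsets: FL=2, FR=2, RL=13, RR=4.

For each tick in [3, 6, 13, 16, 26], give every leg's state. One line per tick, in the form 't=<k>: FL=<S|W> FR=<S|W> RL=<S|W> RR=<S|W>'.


t=3: FL=W FR=W RL=S RR=W
t=6: FL=W FR=W RL=S RR=W
t=13: FL=W FR=W RL=W RR=S
t=16: FL=S FR=S RL=W RR=S
t=26: FL=W FR=W RL=W RR=W

t=3: phase=(5,5,0,7) vs β=5 → FL=W FR=W RL=S RR=W
t=6: phase=(8,8,3,10) vs β=5 → FL=W FR=W RL=S RR=W
t=13: phase=(15,15,10,1) vs β=5 → FL=W FR=W RL=W RR=S
t=16: phase=(2,2,13,4) vs β=5 → FL=S FR=S RL=W RR=S
t=26: phase=(12,12,7,14) vs β=5 → FL=W FR=W RL=W RR=W


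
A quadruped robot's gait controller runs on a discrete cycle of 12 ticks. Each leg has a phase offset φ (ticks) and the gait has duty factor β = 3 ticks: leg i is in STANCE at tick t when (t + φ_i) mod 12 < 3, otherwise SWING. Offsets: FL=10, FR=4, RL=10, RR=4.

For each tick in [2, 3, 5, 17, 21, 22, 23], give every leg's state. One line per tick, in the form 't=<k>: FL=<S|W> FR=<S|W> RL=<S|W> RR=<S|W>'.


t=2: phase=(0,6,0,6) vs β=3 → FL=S FR=W RL=S RR=W
t=3: phase=(1,7,1,7) vs β=3 → FL=S FR=W RL=S RR=W
t=5: phase=(3,9,3,9) vs β=3 → FL=W FR=W RL=W RR=W
t=17: phase=(3,9,3,9) vs β=3 → FL=W FR=W RL=W RR=W
t=21: phase=(7,1,7,1) vs β=3 → FL=W FR=S RL=W RR=S
t=22: phase=(8,2,8,2) vs β=3 → FL=W FR=S RL=W RR=S
t=23: phase=(9,3,9,3) vs β=3 → FL=W FR=W RL=W RR=W

t=2: FL=S FR=W RL=S RR=W
t=3: FL=S FR=W RL=S RR=W
t=5: FL=W FR=W RL=W RR=W
t=17: FL=W FR=W RL=W RR=W
t=21: FL=W FR=S RL=W RR=S
t=22: FL=W FR=S RL=W RR=S
t=23: FL=W FR=W RL=W RR=W


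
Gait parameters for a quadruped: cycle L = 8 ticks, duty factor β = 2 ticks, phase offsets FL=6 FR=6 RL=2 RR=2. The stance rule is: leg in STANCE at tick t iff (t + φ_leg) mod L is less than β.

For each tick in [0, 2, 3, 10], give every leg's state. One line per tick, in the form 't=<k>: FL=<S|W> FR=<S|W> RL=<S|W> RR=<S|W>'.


t=0: phase=(6,6,2,2) vs β=2 → FL=W FR=W RL=W RR=W
t=2: phase=(0,0,4,4) vs β=2 → FL=S FR=S RL=W RR=W
t=3: phase=(1,1,5,5) vs β=2 → FL=S FR=S RL=W RR=W
t=10: phase=(0,0,4,4) vs β=2 → FL=S FR=S RL=W RR=W

t=0: FL=W FR=W RL=W RR=W
t=2: FL=S FR=S RL=W RR=W
t=3: FL=S FR=S RL=W RR=W
t=10: FL=S FR=S RL=W RR=W


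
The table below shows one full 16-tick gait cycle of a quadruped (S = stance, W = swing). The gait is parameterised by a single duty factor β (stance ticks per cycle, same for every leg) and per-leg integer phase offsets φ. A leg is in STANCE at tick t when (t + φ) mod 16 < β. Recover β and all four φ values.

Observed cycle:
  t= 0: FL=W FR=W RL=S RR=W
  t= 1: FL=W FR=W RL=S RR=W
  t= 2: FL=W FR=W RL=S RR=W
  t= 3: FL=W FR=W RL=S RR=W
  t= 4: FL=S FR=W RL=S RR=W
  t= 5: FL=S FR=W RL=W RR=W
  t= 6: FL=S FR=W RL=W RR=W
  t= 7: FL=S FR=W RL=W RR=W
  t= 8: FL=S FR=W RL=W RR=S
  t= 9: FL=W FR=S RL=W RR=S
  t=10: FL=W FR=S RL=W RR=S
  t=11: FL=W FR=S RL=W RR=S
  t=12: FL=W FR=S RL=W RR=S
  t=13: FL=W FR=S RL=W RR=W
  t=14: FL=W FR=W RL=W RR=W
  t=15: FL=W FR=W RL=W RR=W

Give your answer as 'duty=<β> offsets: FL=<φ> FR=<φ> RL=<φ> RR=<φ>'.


duty=5 offsets: FL=12 FR=7 RL=0 RR=8

duty β = stance ticks per leg = 5
FL: stance ticks = 5; W→S at t=4 → φ=12
FR: stance ticks = 5; W→S at t=9 → φ=7
RL: stance ticks = 5; W→S at t=0 → φ=0
RR: stance ticks = 5; W→S at t=8 → φ=8


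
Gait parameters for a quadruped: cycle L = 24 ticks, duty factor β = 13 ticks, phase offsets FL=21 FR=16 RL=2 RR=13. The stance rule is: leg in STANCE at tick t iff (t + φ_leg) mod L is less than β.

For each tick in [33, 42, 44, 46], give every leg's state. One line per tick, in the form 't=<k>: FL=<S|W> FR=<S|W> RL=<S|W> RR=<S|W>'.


t=33: phase=(6,1,11,22) vs β=13 → FL=S FR=S RL=S RR=W
t=42: phase=(15,10,20,7) vs β=13 → FL=W FR=S RL=W RR=S
t=44: phase=(17,12,22,9) vs β=13 → FL=W FR=S RL=W RR=S
t=46: phase=(19,14,0,11) vs β=13 → FL=W FR=W RL=S RR=S

t=33: FL=S FR=S RL=S RR=W
t=42: FL=W FR=S RL=W RR=S
t=44: FL=W FR=S RL=W RR=S
t=46: FL=W FR=W RL=S RR=S


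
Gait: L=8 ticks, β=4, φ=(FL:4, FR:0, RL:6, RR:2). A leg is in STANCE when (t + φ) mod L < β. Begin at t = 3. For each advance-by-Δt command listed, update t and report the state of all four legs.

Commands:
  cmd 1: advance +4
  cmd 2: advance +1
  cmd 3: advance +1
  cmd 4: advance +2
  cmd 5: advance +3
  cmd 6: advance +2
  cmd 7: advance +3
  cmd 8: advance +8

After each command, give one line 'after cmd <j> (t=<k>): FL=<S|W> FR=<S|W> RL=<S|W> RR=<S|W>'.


start t=3: FL=W FR=S RL=S RR=W
cmd 1: advance +4 → t=7, phase=(3,7,5,1) → FL=S FR=W RL=W RR=S
cmd 2: advance +1 → t=8, phase=(4,0,6,2) → FL=W FR=S RL=W RR=S
cmd 3: advance +1 → t=9, phase=(5,1,7,3) → FL=W FR=S RL=W RR=S
cmd 4: advance +2 → t=11, phase=(7,3,1,5) → FL=W FR=S RL=S RR=W
cmd 5: advance +3 → t=14, phase=(2,6,4,0) → FL=S FR=W RL=W RR=S
cmd 6: advance +2 → t=16, phase=(4,0,6,2) → FL=W FR=S RL=W RR=S
cmd 7: advance +3 → t=19, phase=(7,3,1,5) → FL=W FR=S RL=S RR=W
cmd 8: advance +8 → t=27, phase=(7,3,1,5) → FL=W FR=S RL=S RR=W

after cmd 1 (t=7): FL=S FR=W RL=W RR=S
after cmd 2 (t=8): FL=W FR=S RL=W RR=S
after cmd 3 (t=9): FL=W FR=S RL=W RR=S
after cmd 4 (t=11): FL=W FR=S RL=S RR=W
after cmd 5 (t=14): FL=S FR=W RL=W RR=S
after cmd 6 (t=16): FL=W FR=S RL=W RR=S
after cmd 7 (t=19): FL=W FR=S RL=S RR=W
after cmd 8 (t=27): FL=W FR=S RL=S RR=W


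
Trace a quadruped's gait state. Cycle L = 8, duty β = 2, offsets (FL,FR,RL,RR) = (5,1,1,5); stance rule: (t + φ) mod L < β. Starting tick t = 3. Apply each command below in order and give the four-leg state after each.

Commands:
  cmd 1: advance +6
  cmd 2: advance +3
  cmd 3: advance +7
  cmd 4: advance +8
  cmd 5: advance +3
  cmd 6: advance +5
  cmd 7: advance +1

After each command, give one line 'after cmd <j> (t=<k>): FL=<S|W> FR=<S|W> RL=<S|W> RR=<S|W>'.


start t=3: FL=S FR=W RL=W RR=S
cmd 1: advance +6 → t=9, phase=(6,2,2,6) → FL=W FR=W RL=W RR=W
cmd 2: advance +3 → t=12, phase=(1,5,5,1) → FL=S FR=W RL=W RR=S
cmd 3: advance +7 → t=19, phase=(0,4,4,0) → FL=S FR=W RL=W RR=S
cmd 4: advance +8 → t=27, phase=(0,4,4,0) → FL=S FR=W RL=W RR=S
cmd 5: advance +3 → t=30, phase=(3,7,7,3) → FL=W FR=W RL=W RR=W
cmd 6: advance +5 → t=35, phase=(0,4,4,0) → FL=S FR=W RL=W RR=S
cmd 7: advance +1 → t=36, phase=(1,5,5,1) → FL=S FR=W RL=W RR=S

after cmd 1 (t=9): FL=W FR=W RL=W RR=W
after cmd 2 (t=12): FL=S FR=W RL=W RR=S
after cmd 3 (t=19): FL=S FR=W RL=W RR=S
after cmd 4 (t=27): FL=S FR=W RL=W RR=S
after cmd 5 (t=30): FL=W FR=W RL=W RR=W
after cmd 6 (t=35): FL=S FR=W RL=W RR=S
after cmd 7 (t=36): FL=S FR=W RL=W RR=S


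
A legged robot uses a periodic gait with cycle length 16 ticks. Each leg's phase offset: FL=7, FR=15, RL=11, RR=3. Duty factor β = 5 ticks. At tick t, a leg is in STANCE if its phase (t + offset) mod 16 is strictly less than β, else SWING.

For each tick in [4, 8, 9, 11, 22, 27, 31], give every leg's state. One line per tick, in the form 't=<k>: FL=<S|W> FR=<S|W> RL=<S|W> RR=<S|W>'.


t=4: FL=W FR=S RL=W RR=W
t=8: FL=W FR=W RL=S RR=W
t=9: FL=S FR=W RL=S RR=W
t=11: FL=S FR=W RL=W RR=W
t=22: FL=W FR=W RL=S RR=W
t=27: FL=S FR=W RL=W RR=W
t=31: FL=W FR=W RL=W RR=S

t=4: phase=(11,3,15,7) vs β=5 → FL=W FR=S RL=W RR=W
t=8: phase=(15,7,3,11) vs β=5 → FL=W FR=W RL=S RR=W
t=9: phase=(0,8,4,12) vs β=5 → FL=S FR=W RL=S RR=W
t=11: phase=(2,10,6,14) vs β=5 → FL=S FR=W RL=W RR=W
t=22: phase=(13,5,1,9) vs β=5 → FL=W FR=W RL=S RR=W
t=27: phase=(2,10,6,14) vs β=5 → FL=S FR=W RL=W RR=W
t=31: phase=(6,14,10,2) vs β=5 → FL=W FR=W RL=W RR=S


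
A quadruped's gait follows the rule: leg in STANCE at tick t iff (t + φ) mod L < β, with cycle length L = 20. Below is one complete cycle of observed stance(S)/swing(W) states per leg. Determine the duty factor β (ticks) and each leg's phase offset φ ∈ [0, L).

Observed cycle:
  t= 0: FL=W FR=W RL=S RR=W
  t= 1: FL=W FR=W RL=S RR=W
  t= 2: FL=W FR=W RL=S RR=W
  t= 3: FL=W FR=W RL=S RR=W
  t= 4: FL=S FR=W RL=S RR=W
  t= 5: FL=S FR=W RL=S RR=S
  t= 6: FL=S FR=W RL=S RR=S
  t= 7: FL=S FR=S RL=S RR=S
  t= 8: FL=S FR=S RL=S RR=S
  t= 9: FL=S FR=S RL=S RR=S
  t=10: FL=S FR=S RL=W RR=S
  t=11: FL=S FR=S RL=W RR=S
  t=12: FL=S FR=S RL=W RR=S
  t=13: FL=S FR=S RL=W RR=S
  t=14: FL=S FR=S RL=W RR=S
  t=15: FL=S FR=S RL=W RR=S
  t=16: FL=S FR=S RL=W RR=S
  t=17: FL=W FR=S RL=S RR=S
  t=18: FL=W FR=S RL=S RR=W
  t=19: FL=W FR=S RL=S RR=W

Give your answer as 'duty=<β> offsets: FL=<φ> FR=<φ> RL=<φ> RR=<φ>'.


duty=13 offsets: FL=16 FR=13 RL=3 RR=15

duty β = stance ticks per leg = 13
FL: stance ticks = 13; W→S at t=4 → φ=16
FR: stance ticks = 13; W→S at t=7 → φ=13
RL: stance ticks = 13; W→S at t=17 → φ=3
RR: stance ticks = 13; W→S at t=5 → φ=15


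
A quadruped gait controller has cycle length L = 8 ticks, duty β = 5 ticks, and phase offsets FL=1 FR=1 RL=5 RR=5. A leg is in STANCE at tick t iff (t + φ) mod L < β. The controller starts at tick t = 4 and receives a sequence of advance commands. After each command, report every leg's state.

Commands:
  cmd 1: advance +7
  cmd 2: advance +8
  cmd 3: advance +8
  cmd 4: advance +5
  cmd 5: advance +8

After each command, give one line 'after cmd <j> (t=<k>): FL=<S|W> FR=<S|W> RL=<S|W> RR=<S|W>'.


start t=4: FL=W FR=W RL=S RR=S
cmd 1: advance +7 → t=11, phase=(4,4,0,0) → FL=S FR=S RL=S RR=S
cmd 2: advance +8 → t=19, phase=(4,4,0,0) → FL=S FR=S RL=S RR=S
cmd 3: advance +8 → t=27, phase=(4,4,0,0) → FL=S FR=S RL=S RR=S
cmd 4: advance +5 → t=32, phase=(1,1,5,5) → FL=S FR=S RL=W RR=W
cmd 5: advance +8 → t=40, phase=(1,1,5,5) → FL=S FR=S RL=W RR=W

after cmd 1 (t=11): FL=S FR=S RL=S RR=S
after cmd 2 (t=19): FL=S FR=S RL=S RR=S
after cmd 3 (t=27): FL=S FR=S RL=S RR=S
after cmd 4 (t=32): FL=S FR=S RL=W RR=W
after cmd 5 (t=40): FL=S FR=S RL=W RR=W


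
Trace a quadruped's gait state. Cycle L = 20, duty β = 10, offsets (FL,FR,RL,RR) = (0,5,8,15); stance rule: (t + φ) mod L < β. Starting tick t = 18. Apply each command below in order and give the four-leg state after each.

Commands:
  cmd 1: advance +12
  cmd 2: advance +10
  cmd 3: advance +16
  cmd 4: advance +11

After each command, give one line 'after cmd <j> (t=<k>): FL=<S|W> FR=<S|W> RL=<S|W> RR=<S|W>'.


after cmd 1 (t=30): FL=W FR=W RL=W RR=S
after cmd 2 (t=40): FL=S FR=S RL=S RR=W
after cmd 3 (t=56): FL=W FR=S RL=S RR=W
after cmd 4 (t=67): FL=S FR=W RL=W RR=S

start t=18: FL=W FR=S RL=S RR=W
cmd 1: advance +12 → t=30, phase=(10,15,18,5) → FL=W FR=W RL=W RR=S
cmd 2: advance +10 → t=40, phase=(0,5,8,15) → FL=S FR=S RL=S RR=W
cmd 3: advance +16 → t=56, phase=(16,1,4,11) → FL=W FR=S RL=S RR=W
cmd 4: advance +11 → t=67, phase=(7,12,15,2) → FL=S FR=W RL=W RR=S


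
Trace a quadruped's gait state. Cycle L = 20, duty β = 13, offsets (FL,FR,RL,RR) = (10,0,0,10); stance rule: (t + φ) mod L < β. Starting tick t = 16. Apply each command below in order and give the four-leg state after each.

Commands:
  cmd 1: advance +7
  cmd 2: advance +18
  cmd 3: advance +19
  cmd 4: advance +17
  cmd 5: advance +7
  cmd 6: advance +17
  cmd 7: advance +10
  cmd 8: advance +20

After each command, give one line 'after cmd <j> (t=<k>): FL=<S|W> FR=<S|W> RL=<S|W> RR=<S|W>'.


after cmd 1 (t=23): FL=W FR=S RL=S RR=W
after cmd 2 (t=41): FL=S FR=S RL=S RR=S
after cmd 3 (t=60): FL=S FR=S RL=S RR=S
after cmd 4 (t=77): FL=S FR=W RL=W RR=S
after cmd 5 (t=84): FL=W FR=S RL=S RR=W
after cmd 6 (t=101): FL=S FR=S RL=S RR=S
after cmd 7 (t=111): FL=S FR=S RL=S RR=S
after cmd 8 (t=131): FL=S FR=S RL=S RR=S

start t=16: FL=S FR=W RL=W RR=S
cmd 1: advance +7 → t=23, phase=(13,3,3,13) → FL=W FR=S RL=S RR=W
cmd 2: advance +18 → t=41, phase=(11,1,1,11) → FL=S FR=S RL=S RR=S
cmd 3: advance +19 → t=60, phase=(10,0,0,10) → FL=S FR=S RL=S RR=S
cmd 4: advance +17 → t=77, phase=(7,17,17,7) → FL=S FR=W RL=W RR=S
cmd 5: advance +7 → t=84, phase=(14,4,4,14) → FL=W FR=S RL=S RR=W
cmd 6: advance +17 → t=101, phase=(11,1,1,11) → FL=S FR=S RL=S RR=S
cmd 7: advance +10 → t=111, phase=(1,11,11,1) → FL=S FR=S RL=S RR=S
cmd 8: advance +20 → t=131, phase=(1,11,11,1) → FL=S FR=S RL=S RR=S


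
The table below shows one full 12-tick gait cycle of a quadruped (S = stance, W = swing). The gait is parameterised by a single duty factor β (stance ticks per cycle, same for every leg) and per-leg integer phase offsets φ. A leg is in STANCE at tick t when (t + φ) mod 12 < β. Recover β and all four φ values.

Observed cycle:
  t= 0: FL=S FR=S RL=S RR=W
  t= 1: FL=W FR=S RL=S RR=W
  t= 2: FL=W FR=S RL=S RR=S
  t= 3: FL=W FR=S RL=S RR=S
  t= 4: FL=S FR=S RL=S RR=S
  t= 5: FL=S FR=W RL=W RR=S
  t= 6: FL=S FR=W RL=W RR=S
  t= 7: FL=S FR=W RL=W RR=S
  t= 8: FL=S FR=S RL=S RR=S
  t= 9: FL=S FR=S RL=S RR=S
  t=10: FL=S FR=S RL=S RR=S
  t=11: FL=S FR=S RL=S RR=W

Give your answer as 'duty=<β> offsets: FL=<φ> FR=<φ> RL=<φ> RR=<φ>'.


duty β = stance ticks per leg = 9
FL: stance ticks = 9; W→S at t=4 → φ=8
FR: stance ticks = 9; W→S at t=8 → φ=4
RL: stance ticks = 9; W→S at t=8 → φ=4
RR: stance ticks = 9; W→S at t=2 → φ=10

duty=9 offsets: FL=8 FR=4 RL=4 RR=10


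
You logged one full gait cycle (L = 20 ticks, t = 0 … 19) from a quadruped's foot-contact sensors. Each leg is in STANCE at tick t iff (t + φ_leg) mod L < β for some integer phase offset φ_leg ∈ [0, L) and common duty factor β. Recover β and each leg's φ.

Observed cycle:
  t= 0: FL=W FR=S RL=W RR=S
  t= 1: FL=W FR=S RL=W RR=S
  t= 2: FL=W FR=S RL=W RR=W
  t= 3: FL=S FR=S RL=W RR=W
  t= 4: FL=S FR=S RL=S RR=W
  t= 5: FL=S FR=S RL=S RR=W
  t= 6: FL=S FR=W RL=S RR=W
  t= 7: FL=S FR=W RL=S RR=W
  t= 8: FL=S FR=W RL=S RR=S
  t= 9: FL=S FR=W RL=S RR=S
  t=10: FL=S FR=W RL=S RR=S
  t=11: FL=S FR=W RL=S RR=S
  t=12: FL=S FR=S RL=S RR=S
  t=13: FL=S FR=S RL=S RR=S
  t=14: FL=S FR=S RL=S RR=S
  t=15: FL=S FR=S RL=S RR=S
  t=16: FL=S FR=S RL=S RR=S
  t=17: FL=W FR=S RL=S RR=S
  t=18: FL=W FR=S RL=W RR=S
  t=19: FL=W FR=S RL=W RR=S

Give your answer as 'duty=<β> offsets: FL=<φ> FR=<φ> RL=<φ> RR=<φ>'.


duty β = stance ticks per leg = 14
FL: stance ticks = 14; W→S at t=3 → φ=17
FR: stance ticks = 14; W→S at t=12 → φ=8
RL: stance ticks = 14; W→S at t=4 → φ=16
RR: stance ticks = 14; W→S at t=8 → φ=12

duty=14 offsets: FL=17 FR=8 RL=16 RR=12


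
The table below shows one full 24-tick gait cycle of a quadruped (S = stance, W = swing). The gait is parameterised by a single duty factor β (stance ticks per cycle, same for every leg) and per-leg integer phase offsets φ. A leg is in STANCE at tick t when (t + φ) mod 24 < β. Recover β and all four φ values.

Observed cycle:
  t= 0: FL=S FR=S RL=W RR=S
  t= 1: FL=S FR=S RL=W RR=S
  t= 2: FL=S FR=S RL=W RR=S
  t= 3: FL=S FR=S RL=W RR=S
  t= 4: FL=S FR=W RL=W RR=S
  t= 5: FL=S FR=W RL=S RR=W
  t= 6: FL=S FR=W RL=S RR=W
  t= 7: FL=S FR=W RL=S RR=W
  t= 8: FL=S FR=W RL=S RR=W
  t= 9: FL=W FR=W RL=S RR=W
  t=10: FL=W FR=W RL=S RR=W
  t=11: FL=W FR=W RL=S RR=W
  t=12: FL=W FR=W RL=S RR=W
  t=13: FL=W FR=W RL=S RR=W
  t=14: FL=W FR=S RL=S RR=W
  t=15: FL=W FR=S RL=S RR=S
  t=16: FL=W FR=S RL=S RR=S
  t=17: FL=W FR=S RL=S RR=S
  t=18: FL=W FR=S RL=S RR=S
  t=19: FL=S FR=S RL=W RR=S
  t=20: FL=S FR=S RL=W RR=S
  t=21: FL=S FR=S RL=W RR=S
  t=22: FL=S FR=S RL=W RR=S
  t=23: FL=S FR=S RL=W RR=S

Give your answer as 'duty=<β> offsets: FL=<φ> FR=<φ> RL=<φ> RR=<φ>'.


duty β = stance ticks per leg = 14
FL: stance ticks = 14; W→S at t=19 → φ=5
FR: stance ticks = 14; W→S at t=14 → φ=10
RL: stance ticks = 14; W→S at t=5 → φ=19
RR: stance ticks = 14; W→S at t=15 → φ=9

duty=14 offsets: FL=5 FR=10 RL=19 RR=9


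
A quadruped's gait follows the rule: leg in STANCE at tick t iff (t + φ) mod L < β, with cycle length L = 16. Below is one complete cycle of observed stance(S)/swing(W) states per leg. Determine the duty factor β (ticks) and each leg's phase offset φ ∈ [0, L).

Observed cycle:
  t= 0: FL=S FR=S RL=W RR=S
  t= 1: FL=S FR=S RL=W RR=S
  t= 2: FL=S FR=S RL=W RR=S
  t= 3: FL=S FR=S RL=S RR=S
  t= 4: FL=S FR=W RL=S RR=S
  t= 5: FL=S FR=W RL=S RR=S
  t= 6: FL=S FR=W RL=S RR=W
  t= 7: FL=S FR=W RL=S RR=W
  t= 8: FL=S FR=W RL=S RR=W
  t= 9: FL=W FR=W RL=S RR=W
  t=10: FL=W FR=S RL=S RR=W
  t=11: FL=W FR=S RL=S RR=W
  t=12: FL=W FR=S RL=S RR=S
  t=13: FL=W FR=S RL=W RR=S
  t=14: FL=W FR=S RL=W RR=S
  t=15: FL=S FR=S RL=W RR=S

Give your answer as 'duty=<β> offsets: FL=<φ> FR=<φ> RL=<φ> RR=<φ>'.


duty β = stance ticks per leg = 10
FL: stance ticks = 10; W→S at t=15 → φ=1
FR: stance ticks = 10; W→S at t=10 → φ=6
RL: stance ticks = 10; W→S at t=3 → φ=13
RR: stance ticks = 10; W→S at t=12 → φ=4

duty=10 offsets: FL=1 FR=6 RL=13 RR=4


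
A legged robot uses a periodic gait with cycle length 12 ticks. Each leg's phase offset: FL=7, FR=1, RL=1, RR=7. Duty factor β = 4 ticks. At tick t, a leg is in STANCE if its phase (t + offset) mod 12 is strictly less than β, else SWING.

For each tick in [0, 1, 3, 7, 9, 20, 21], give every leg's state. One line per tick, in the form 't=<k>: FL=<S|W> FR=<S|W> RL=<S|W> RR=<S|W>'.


t=0: phase=(7,1,1,7) vs β=4 → FL=W FR=S RL=S RR=W
t=1: phase=(8,2,2,8) vs β=4 → FL=W FR=S RL=S RR=W
t=3: phase=(10,4,4,10) vs β=4 → FL=W FR=W RL=W RR=W
t=7: phase=(2,8,8,2) vs β=4 → FL=S FR=W RL=W RR=S
t=9: phase=(4,10,10,4) vs β=4 → FL=W FR=W RL=W RR=W
t=20: phase=(3,9,9,3) vs β=4 → FL=S FR=W RL=W RR=S
t=21: phase=(4,10,10,4) vs β=4 → FL=W FR=W RL=W RR=W

t=0: FL=W FR=S RL=S RR=W
t=1: FL=W FR=S RL=S RR=W
t=3: FL=W FR=W RL=W RR=W
t=7: FL=S FR=W RL=W RR=S
t=9: FL=W FR=W RL=W RR=W
t=20: FL=S FR=W RL=W RR=S
t=21: FL=W FR=W RL=W RR=W


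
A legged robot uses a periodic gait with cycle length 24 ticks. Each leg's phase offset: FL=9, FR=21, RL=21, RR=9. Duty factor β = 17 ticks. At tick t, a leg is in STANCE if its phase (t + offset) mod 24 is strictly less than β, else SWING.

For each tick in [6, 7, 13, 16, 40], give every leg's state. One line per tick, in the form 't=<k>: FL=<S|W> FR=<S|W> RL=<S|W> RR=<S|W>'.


t=6: FL=S FR=S RL=S RR=S
t=7: FL=S FR=S RL=S RR=S
t=13: FL=W FR=S RL=S RR=W
t=16: FL=S FR=S RL=S RR=S
t=40: FL=S FR=S RL=S RR=S

t=6: phase=(15,3,3,15) vs β=17 → FL=S FR=S RL=S RR=S
t=7: phase=(16,4,4,16) vs β=17 → FL=S FR=S RL=S RR=S
t=13: phase=(22,10,10,22) vs β=17 → FL=W FR=S RL=S RR=W
t=16: phase=(1,13,13,1) vs β=17 → FL=S FR=S RL=S RR=S
t=40: phase=(1,13,13,1) vs β=17 → FL=S FR=S RL=S RR=S


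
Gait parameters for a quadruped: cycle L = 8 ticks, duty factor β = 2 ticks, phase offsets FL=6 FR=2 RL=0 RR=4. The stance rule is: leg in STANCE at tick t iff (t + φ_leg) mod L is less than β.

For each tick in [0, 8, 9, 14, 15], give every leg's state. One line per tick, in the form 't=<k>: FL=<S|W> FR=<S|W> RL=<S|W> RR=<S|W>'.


t=0: FL=W FR=W RL=S RR=W
t=8: FL=W FR=W RL=S RR=W
t=9: FL=W FR=W RL=S RR=W
t=14: FL=W FR=S RL=W RR=W
t=15: FL=W FR=S RL=W RR=W

t=0: phase=(6,2,0,4) vs β=2 → FL=W FR=W RL=S RR=W
t=8: phase=(6,2,0,4) vs β=2 → FL=W FR=W RL=S RR=W
t=9: phase=(7,3,1,5) vs β=2 → FL=W FR=W RL=S RR=W
t=14: phase=(4,0,6,2) vs β=2 → FL=W FR=S RL=W RR=W
t=15: phase=(5,1,7,3) vs β=2 → FL=W FR=S RL=W RR=W


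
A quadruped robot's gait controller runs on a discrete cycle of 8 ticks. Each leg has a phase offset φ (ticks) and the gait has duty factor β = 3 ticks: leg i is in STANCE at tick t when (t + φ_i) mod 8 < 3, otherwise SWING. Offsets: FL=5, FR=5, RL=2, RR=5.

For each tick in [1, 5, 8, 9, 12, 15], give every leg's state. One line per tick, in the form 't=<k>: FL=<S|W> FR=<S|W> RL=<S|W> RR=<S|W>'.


t=1: FL=W FR=W RL=W RR=W
t=5: FL=S FR=S RL=W RR=S
t=8: FL=W FR=W RL=S RR=W
t=9: FL=W FR=W RL=W RR=W
t=12: FL=S FR=S RL=W RR=S
t=15: FL=W FR=W RL=S RR=W

t=1: phase=(6,6,3,6) vs β=3 → FL=W FR=W RL=W RR=W
t=5: phase=(2,2,7,2) vs β=3 → FL=S FR=S RL=W RR=S
t=8: phase=(5,5,2,5) vs β=3 → FL=W FR=W RL=S RR=W
t=9: phase=(6,6,3,6) vs β=3 → FL=W FR=W RL=W RR=W
t=12: phase=(1,1,6,1) vs β=3 → FL=S FR=S RL=W RR=S
t=15: phase=(4,4,1,4) vs β=3 → FL=W FR=W RL=S RR=W


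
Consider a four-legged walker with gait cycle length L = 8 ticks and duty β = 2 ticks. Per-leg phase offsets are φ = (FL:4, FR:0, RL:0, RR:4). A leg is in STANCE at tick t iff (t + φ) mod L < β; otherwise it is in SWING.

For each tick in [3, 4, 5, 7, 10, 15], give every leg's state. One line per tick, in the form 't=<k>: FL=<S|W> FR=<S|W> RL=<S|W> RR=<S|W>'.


t=3: phase=(7,3,3,7) vs β=2 → FL=W FR=W RL=W RR=W
t=4: phase=(0,4,4,0) vs β=2 → FL=S FR=W RL=W RR=S
t=5: phase=(1,5,5,1) vs β=2 → FL=S FR=W RL=W RR=S
t=7: phase=(3,7,7,3) vs β=2 → FL=W FR=W RL=W RR=W
t=10: phase=(6,2,2,6) vs β=2 → FL=W FR=W RL=W RR=W
t=15: phase=(3,7,7,3) vs β=2 → FL=W FR=W RL=W RR=W

t=3: FL=W FR=W RL=W RR=W
t=4: FL=S FR=W RL=W RR=S
t=5: FL=S FR=W RL=W RR=S
t=7: FL=W FR=W RL=W RR=W
t=10: FL=W FR=W RL=W RR=W
t=15: FL=W FR=W RL=W RR=W


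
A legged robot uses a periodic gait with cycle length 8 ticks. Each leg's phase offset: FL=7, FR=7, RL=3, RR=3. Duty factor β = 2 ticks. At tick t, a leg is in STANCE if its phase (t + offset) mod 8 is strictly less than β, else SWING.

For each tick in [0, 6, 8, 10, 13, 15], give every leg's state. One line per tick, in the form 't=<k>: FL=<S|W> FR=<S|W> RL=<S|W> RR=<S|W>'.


t=0: FL=W FR=W RL=W RR=W
t=6: FL=W FR=W RL=S RR=S
t=8: FL=W FR=W RL=W RR=W
t=10: FL=S FR=S RL=W RR=W
t=13: FL=W FR=W RL=S RR=S
t=15: FL=W FR=W RL=W RR=W

t=0: phase=(7,7,3,3) vs β=2 → FL=W FR=W RL=W RR=W
t=6: phase=(5,5,1,1) vs β=2 → FL=W FR=W RL=S RR=S
t=8: phase=(7,7,3,3) vs β=2 → FL=W FR=W RL=W RR=W
t=10: phase=(1,1,5,5) vs β=2 → FL=S FR=S RL=W RR=W
t=13: phase=(4,4,0,0) vs β=2 → FL=W FR=W RL=S RR=S
t=15: phase=(6,6,2,2) vs β=2 → FL=W FR=W RL=W RR=W


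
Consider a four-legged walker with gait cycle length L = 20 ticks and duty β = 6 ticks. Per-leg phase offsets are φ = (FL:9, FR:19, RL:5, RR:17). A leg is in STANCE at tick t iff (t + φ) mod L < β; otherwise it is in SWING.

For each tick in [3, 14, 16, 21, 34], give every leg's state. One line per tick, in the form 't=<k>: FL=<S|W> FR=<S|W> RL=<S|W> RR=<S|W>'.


t=3: phase=(12,2,8,0) vs β=6 → FL=W FR=S RL=W RR=S
t=14: phase=(3,13,19,11) vs β=6 → FL=S FR=W RL=W RR=W
t=16: phase=(5,15,1,13) vs β=6 → FL=S FR=W RL=S RR=W
t=21: phase=(10,0,6,18) vs β=6 → FL=W FR=S RL=W RR=W
t=34: phase=(3,13,19,11) vs β=6 → FL=S FR=W RL=W RR=W

t=3: FL=W FR=S RL=W RR=S
t=14: FL=S FR=W RL=W RR=W
t=16: FL=S FR=W RL=S RR=W
t=21: FL=W FR=S RL=W RR=W
t=34: FL=S FR=W RL=W RR=W


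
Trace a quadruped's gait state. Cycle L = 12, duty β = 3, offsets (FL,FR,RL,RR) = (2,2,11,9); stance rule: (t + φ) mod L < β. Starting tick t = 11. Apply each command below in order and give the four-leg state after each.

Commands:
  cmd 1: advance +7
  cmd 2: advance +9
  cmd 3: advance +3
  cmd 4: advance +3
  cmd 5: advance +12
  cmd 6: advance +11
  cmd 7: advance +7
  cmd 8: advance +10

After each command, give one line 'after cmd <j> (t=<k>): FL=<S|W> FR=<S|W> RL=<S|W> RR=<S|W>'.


after cmd 1 (t=18): FL=W FR=W RL=W RR=W
after cmd 2 (t=27): FL=W FR=W RL=S RR=S
after cmd 3 (t=30): FL=W FR=W RL=W RR=W
after cmd 4 (t=33): FL=W FR=W RL=W RR=W
after cmd 5 (t=45): FL=W FR=W RL=W RR=W
after cmd 6 (t=56): FL=W FR=W RL=W RR=W
after cmd 7 (t=63): FL=W FR=W RL=S RR=S
after cmd 8 (t=73): FL=W FR=W RL=S RR=W

start t=11: FL=S FR=S RL=W RR=W
cmd 1: advance +7 → t=18, phase=(8,8,5,3) → FL=W FR=W RL=W RR=W
cmd 2: advance +9 → t=27, phase=(5,5,2,0) → FL=W FR=W RL=S RR=S
cmd 3: advance +3 → t=30, phase=(8,8,5,3) → FL=W FR=W RL=W RR=W
cmd 4: advance +3 → t=33, phase=(11,11,8,6) → FL=W FR=W RL=W RR=W
cmd 5: advance +12 → t=45, phase=(11,11,8,6) → FL=W FR=W RL=W RR=W
cmd 6: advance +11 → t=56, phase=(10,10,7,5) → FL=W FR=W RL=W RR=W
cmd 7: advance +7 → t=63, phase=(5,5,2,0) → FL=W FR=W RL=S RR=S
cmd 8: advance +10 → t=73, phase=(3,3,0,10) → FL=W FR=W RL=S RR=W


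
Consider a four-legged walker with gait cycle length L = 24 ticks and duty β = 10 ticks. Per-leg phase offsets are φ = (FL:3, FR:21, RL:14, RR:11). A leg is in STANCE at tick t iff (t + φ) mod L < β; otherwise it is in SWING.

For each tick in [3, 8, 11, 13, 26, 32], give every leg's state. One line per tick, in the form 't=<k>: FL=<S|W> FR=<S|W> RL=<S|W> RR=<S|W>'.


t=3: phase=(6,0,17,14) vs β=10 → FL=S FR=S RL=W RR=W
t=8: phase=(11,5,22,19) vs β=10 → FL=W FR=S RL=W RR=W
t=11: phase=(14,8,1,22) vs β=10 → FL=W FR=S RL=S RR=W
t=13: phase=(16,10,3,0) vs β=10 → FL=W FR=W RL=S RR=S
t=26: phase=(5,23,16,13) vs β=10 → FL=S FR=W RL=W RR=W
t=32: phase=(11,5,22,19) vs β=10 → FL=W FR=S RL=W RR=W

t=3: FL=S FR=S RL=W RR=W
t=8: FL=W FR=S RL=W RR=W
t=11: FL=W FR=S RL=S RR=W
t=13: FL=W FR=W RL=S RR=S
t=26: FL=S FR=W RL=W RR=W
t=32: FL=W FR=S RL=W RR=W
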